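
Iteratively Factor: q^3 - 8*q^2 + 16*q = (q - 4)*(q^2 - 4*q) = q*(q - 4)*(q - 4)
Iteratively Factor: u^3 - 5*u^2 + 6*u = (u - 3)*(u^2 - 2*u) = (u - 3)*(u - 2)*(u)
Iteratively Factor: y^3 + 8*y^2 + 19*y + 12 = (y + 1)*(y^2 + 7*y + 12) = (y + 1)*(y + 4)*(y + 3)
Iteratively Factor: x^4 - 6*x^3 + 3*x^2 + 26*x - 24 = (x - 3)*(x^3 - 3*x^2 - 6*x + 8) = (x - 3)*(x + 2)*(x^2 - 5*x + 4) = (x - 4)*(x - 3)*(x + 2)*(x - 1)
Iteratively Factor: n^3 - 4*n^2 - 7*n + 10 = (n + 2)*(n^2 - 6*n + 5) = (n - 5)*(n + 2)*(n - 1)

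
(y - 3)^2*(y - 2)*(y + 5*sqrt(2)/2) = y^4 - 8*y^3 + 5*sqrt(2)*y^3/2 - 20*sqrt(2)*y^2 + 21*y^2 - 18*y + 105*sqrt(2)*y/2 - 45*sqrt(2)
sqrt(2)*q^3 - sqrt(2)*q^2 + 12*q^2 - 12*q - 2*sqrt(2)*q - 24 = (q - 2)*(q + 6*sqrt(2))*(sqrt(2)*q + sqrt(2))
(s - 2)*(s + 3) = s^2 + s - 6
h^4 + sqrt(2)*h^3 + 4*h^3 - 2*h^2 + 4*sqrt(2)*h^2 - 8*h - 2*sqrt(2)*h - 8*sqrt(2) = (h + 4)*(h - sqrt(2))*(h + sqrt(2))^2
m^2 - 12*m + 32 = (m - 8)*(m - 4)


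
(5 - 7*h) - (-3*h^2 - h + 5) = 3*h^2 - 6*h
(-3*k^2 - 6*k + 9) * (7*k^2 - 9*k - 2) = -21*k^4 - 15*k^3 + 123*k^2 - 69*k - 18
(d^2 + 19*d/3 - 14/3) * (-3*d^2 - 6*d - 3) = -3*d^4 - 25*d^3 - 27*d^2 + 9*d + 14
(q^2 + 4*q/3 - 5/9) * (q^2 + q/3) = q^4 + 5*q^3/3 - q^2/9 - 5*q/27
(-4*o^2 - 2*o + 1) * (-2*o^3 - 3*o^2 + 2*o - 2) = 8*o^5 + 16*o^4 - 4*o^3 + o^2 + 6*o - 2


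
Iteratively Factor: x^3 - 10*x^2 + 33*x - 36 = (x - 3)*(x^2 - 7*x + 12) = (x - 3)^2*(x - 4)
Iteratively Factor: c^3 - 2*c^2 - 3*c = (c + 1)*(c^2 - 3*c) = c*(c + 1)*(c - 3)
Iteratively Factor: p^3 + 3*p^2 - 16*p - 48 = (p - 4)*(p^2 + 7*p + 12) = (p - 4)*(p + 3)*(p + 4)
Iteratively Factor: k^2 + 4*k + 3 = (k + 3)*(k + 1)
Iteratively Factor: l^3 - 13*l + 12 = (l + 4)*(l^2 - 4*l + 3) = (l - 3)*(l + 4)*(l - 1)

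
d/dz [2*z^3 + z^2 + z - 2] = 6*z^2 + 2*z + 1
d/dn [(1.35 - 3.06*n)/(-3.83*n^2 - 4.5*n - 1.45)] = (-11.7198*n^2 + 10.341*n + 10.512)/(14.6689*n^4 + 34.47*n^3 + 31.357*n^2 + 13.05*n + 2.1025)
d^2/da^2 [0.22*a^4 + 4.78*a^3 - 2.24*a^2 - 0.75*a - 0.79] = 2.64*a^2 + 28.68*a - 4.48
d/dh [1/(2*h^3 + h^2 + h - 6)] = (-6*h^2 - 2*h - 1)/(2*h^3 + h^2 + h - 6)^2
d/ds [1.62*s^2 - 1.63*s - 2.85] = 3.24*s - 1.63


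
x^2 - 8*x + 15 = (x - 5)*(x - 3)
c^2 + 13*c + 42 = (c + 6)*(c + 7)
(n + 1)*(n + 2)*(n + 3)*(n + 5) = n^4 + 11*n^3 + 41*n^2 + 61*n + 30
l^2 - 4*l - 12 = (l - 6)*(l + 2)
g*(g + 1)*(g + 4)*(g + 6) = g^4 + 11*g^3 + 34*g^2 + 24*g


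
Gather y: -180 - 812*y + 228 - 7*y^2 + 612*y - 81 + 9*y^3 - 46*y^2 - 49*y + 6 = 9*y^3 - 53*y^2 - 249*y - 27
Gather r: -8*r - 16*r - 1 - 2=-24*r - 3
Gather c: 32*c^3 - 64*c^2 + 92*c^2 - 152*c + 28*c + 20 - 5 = 32*c^3 + 28*c^2 - 124*c + 15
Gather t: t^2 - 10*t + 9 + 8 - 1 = t^2 - 10*t + 16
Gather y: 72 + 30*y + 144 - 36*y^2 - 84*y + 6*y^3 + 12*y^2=6*y^3 - 24*y^2 - 54*y + 216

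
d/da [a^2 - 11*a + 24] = 2*a - 11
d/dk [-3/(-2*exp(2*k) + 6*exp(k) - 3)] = (18 - 12*exp(k))*exp(k)/(2*exp(2*k) - 6*exp(k) + 3)^2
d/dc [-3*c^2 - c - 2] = -6*c - 1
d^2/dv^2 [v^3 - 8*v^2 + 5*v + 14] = 6*v - 16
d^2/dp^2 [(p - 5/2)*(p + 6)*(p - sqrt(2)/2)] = 6*p - sqrt(2) + 7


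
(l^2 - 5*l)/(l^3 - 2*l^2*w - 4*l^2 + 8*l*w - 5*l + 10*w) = l/(l^2 - 2*l*w + l - 2*w)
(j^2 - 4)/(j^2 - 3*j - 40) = (4 - j^2)/(-j^2 + 3*j + 40)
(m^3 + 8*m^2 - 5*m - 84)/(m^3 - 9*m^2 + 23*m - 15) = (m^2 + 11*m + 28)/(m^2 - 6*m + 5)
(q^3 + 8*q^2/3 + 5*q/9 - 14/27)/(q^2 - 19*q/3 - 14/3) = (q^2 + 2*q - 7/9)/(q - 7)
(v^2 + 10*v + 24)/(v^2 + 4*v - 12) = (v + 4)/(v - 2)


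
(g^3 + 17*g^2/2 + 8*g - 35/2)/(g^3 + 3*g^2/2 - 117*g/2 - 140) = (g - 1)/(g - 8)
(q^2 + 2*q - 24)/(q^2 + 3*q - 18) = (q - 4)/(q - 3)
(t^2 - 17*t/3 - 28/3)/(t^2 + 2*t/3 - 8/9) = 3*(t - 7)/(3*t - 2)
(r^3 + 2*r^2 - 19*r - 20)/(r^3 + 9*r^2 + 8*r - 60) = (r^2 - 3*r - 4)/(r^2 + 4*r - 12)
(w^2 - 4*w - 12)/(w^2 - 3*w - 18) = (w + 2)/(w + 3)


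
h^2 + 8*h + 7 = (h + 1)*(h + 7)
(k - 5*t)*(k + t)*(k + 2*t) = k^3 - 2*k^2*t - 13*k*t^2 - 10*t^3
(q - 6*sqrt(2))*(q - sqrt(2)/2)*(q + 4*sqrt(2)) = q^3 - 5*sqrt(2)*q^2/2 - 46*q + 24*sqrt(2)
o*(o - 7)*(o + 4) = o^3 - 3*o^2 - 28*o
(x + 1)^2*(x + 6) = x^3 + 8*x^2 + 13*x + 6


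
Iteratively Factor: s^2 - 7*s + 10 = (s - 5)*(s - 2)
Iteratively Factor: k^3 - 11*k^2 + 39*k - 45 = (k - 3)*(k^2 - 8*k + 15) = (k - 3)^2*(k - 5)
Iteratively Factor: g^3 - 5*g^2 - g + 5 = (g + 1)*(g^2 - 6*g + 5) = (g - 1)*(g + 1)*(g - 5)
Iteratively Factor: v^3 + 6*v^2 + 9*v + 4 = (v + 4)*(v^2 + 2*v + 1) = (v + 1)*(v + 4)*(v + 1)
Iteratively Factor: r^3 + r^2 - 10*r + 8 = (r - 1)*(r^2 + 2*r - 8) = (r - 2)*(r - 1)*(r + 4)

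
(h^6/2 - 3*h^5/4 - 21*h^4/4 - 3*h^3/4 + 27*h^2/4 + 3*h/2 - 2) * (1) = h^6/2 - 3*h^5/4 - 21*h^4/4 - 3*h^3/4 + 27*h^2/4 + 3*h/2 - 2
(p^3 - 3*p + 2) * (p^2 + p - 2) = p^5 + p^4 - 5*p^3 - p^2 + 8*p - 4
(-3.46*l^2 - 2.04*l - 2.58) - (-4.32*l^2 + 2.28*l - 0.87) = 0.86*l^2 - 4.32*l - 1.71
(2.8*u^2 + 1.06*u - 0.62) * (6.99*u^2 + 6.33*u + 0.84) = 19.572*u^4 + 25.1334*u^3 + 4.728*u^2 - 3.0342*u - 0.5208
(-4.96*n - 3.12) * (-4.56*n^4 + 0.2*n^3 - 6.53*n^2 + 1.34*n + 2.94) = 22.6176*n^5 + 13.2352*n^4 + 31.7648*n^3 + 13.7272*n^2 - 18.7632*n - 9.1728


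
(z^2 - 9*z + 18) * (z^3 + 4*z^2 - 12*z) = z^5 - 5*z^4 - 30*z^3 + 180*z^2 - 216*z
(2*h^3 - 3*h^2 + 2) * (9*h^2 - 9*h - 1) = 18*h^5 - 45*h^4 + 25*h^3 + 21*h^2 - 18*h - 2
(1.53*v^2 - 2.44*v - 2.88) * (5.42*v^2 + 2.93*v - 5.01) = 8.2926*v^4 - 8.7419*v^3 - 30.4241*v^2 + 3.786*v + 14.4288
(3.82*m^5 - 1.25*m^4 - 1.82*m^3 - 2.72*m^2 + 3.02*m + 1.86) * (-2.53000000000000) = -9.6646*m^5 + 3.1625*m^4 + 4.6046*m^3 + 6.8816*m^2 - 7.6406*m - 4.7058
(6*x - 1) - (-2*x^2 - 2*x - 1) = 2*x^2 + 8*x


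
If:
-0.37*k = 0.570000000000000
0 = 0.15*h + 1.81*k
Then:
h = 18.59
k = -1.54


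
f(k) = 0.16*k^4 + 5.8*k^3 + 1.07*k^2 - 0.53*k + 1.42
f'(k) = 0.64*k^3 + 17.4*k^2 + 2.14*k - 0.53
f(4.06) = 448.53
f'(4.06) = 337.80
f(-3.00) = -131.00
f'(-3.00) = 132.37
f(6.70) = 2112.74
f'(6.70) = 987.38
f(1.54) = 25.22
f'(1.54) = 46.37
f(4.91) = 804.16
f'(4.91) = 505.22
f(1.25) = 14.15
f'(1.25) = 30.58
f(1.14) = 11.07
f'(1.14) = 25.47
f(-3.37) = -185.99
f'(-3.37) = 165.37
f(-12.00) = -6542.78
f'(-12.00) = 1373.47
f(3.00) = 179.02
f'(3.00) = 179.77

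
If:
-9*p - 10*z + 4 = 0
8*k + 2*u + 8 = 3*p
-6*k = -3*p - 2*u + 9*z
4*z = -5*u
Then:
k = -357/379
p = -128/1137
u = -152/379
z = 190/379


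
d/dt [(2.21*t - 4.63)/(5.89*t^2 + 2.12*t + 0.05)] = (-13.0169*t^2 + 54.5414*t + 9.9261)/(34.6921*t^4 + 24.9736*t^3 + 5.0834*t^2 + 0.212*t + 0.0025)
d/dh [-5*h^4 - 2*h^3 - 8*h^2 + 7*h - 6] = -20*h^3 - 6*h^2 - 16*h + 7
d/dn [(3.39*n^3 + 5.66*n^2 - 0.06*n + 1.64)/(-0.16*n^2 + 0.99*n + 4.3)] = (-0.5424*n^4 + 6.7122*n^3 + 49.3248*n^2 + 49.2008*n - 1.8816)/(0.0256*n^4 - 0.3168*n^3 - 0.3959*n^2 + 8.514*n + 18.49)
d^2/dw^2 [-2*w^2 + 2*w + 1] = -4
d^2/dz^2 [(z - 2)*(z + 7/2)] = 2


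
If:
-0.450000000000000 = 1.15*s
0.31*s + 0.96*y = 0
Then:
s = -0.39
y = 0.13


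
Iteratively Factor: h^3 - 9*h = (h + 3)*(h^2 - 3*h) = (h - 3)*(h + 3)*(h)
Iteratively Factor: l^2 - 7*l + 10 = (l - 5)*(l - 2)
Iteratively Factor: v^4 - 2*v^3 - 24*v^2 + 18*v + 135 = (v - 3)*(v^3 + v^2 - 21*v - 45) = (v - 5)*(v - 3)*(v^2 + 6*v + 9) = (v - 5)*(v - 3)*(v + 3)*(v + 3)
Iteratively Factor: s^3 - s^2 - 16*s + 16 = (s + 4)*(s^2 - 5*s + 4) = (s - 1)*(s + 4)*(s - 4)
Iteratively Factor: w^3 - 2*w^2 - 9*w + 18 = (w + 3)*(w^2 - 5*w + 6) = (w - 2)*(w + 3)*(w - 3)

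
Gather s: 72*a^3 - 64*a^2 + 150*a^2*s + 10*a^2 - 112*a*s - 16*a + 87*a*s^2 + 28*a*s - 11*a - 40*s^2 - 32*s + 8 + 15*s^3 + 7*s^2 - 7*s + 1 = 72*a^3 - 54*a^2 - 27*a + 15*s^3 + s^2*(87*a - 33) + s*(150*a^2 - 84*a - 39) + 9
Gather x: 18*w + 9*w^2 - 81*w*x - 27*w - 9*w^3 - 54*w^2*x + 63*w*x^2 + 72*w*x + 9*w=-9*w^3 + 9*w^2 + 63*w*x^2 + x*(-54*w^2 - 9*w)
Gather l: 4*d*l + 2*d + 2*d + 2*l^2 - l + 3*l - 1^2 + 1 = 4*d + 2*l^2 + l*(4*d + 2)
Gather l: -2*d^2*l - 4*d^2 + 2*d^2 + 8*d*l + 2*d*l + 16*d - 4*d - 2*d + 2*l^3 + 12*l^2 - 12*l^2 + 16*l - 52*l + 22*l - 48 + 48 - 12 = -2*d^2 + 10*d + 2*l^3 + l*(-2*d^2 + 10*d - 14) - 12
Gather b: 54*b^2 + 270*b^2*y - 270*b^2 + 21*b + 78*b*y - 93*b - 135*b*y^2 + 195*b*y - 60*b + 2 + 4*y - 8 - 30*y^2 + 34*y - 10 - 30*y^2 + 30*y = b^2*(270*y - 216) + b*(-135*y^2 + 273*y - 132) - 60*y^2 + 68*y - 16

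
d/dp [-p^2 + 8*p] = 8 - 2*p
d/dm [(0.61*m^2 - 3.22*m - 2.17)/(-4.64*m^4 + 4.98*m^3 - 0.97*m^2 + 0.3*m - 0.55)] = (5.6608*m^5 - 47.8602*m^4 - 8.20399999999999*m^3 + 29.4794*m^2 - 4.8808*m + 2.422)/(21.5296*m^8 - 46.2144*m^7 + 33.802*m^6 - 12.4452*m^5 + 9.0329*m^4 - 6.06*m^3 + 1.157*m^2 - 0.33*m + 0.3025)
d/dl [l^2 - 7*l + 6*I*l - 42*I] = 2*l - 7 + 6*I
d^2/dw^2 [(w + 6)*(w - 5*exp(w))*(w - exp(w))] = -6*w^2*exp(w) + 20*w*exp(2*w) - 60*w*exp(w) + 6*w + 140*exp(2*w) - 84*exp(w) + 12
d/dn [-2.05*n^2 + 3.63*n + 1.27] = 3.63 - 4.1*n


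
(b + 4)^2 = b^2 + 8*b + 16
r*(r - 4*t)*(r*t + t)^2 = r^4*t^2 - 4*r^3*t^3 + 2*r^3*t^2 - 8*r^2*t^3 + r^2*t^2 - 4*r*t^3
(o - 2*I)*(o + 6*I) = o^2 + 4*I*o + 12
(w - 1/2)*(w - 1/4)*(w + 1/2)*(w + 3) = w^4 + 11*w^3/4 - w^2 - 11*w/16 + 3/16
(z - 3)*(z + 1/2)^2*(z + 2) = z^4 - 27*z^2/4 - 25*z/4 - 3/2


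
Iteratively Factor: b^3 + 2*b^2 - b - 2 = (b + 2)*(b^2 - 1) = (b - 1)*(b + 2)*(b + 1)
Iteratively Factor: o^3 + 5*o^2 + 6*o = (o + 2)*(o^2 + 3*o) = o*(o + 2)*(o + 3)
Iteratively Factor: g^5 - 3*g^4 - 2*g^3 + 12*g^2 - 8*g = (g)*(g^4 - 3*g^3 - 2*g^2 + 12*g - 8) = g*(g + 2)*(g^3 - 5*g^2 + 8*g - 4) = g*(g - 1)*(g + 2)*(g^2 - 4*g + 4) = g*(g - 2)*(g - 1)*(g + 2)*(g - 2)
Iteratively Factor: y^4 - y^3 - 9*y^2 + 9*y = (y + 3)*(y^3 - 4*y^2 + 3*y) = (y - 1)*(y + 3)*(y^2 - 3*y) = y*(y - 1)*(y + 3)*(y - 3)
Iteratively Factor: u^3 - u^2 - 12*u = (u - 4)*(u^2 + 3*u) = (u - 4)*(u + 3)*(u)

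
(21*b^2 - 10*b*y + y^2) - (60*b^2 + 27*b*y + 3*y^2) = -39*b^2 - 37*b*y - 2*y^2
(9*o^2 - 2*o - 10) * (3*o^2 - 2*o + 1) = 27*o^4 - 24*o^3 - 17*o^2 + 18*o - 10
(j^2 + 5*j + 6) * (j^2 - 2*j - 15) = j^4 + 3*j^3 - 19*j^2 - 87*j - 90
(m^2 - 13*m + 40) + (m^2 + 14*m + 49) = 2*m^2 + m + 89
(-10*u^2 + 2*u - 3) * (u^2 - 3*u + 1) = -10*u^4 + 32*u^3 - 19*u^2 + 11*u - 3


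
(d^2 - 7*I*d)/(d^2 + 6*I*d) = (d - 7*I)/(d + 6*I)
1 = 1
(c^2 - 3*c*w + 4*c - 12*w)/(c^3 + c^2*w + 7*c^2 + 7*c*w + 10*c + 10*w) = (c^2 - 3*c*w + 4*c - 12*w)/(c^3 + c^2*w + 7*c^2 + 7*c*w + 10*c + 10*w)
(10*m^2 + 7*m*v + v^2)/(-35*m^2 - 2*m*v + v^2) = (2*m + v)/(-7*m + v)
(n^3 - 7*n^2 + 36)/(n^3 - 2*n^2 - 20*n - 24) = (n - 3)/(n + 2)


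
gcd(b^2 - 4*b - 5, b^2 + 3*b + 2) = b + 1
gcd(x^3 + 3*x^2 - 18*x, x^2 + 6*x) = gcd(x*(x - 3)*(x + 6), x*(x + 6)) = x^2 + 6*x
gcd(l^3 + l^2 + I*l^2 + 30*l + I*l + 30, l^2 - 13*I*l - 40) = l - 5*I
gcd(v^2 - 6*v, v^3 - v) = v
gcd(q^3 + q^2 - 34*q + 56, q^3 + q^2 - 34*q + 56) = q^3 + q^2 - 34*q + 56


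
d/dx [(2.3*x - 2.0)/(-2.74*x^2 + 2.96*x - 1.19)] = (6.302*x^2 - 10.96*x + 3.183)/(7.5076*x^4 - 16.2208*x^3 + 15.2828*x^2 - 7.0448*x + 1.4161)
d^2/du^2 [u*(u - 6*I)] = 2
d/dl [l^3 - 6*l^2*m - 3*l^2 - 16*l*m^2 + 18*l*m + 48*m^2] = 3*l^2 - 12*l*m - 6*l - 16*m^2 + 18*m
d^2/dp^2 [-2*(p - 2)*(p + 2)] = -4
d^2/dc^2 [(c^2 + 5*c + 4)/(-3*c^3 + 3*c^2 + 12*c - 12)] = 2*(-c^6 - 15*c^5 - 21*c^4 + 39*c^3 + 144*c^2 - 60*c - 176)/(3*(c^9 - 3*c^8 - 9*c^7 + 35*c^6 + 12*c^5 - 132*c^4 + 80*c^3 + 144*c^2 - 192*c + 64))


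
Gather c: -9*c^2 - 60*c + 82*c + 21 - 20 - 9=-9*c^2 + 22*c - 8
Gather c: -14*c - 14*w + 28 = -14*c - 14*w + 28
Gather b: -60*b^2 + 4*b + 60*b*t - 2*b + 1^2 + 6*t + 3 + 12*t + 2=-60*b^2 + b*(60*t + 2) + 18*t + 6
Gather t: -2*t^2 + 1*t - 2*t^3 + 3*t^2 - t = -2*t^3 + t^2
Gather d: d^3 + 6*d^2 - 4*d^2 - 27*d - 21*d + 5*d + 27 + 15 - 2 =d^3 + 2*d^2 - 43*d + 40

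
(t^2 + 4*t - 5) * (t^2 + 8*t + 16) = t^4 + 12*t^3 + 43*t^2 + 24*t - 80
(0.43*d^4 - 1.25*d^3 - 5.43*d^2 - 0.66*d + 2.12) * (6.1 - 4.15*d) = -1.7845*d^5 + 7.8105*d^4 + 14.9095*d^3 - 30.384*d^2 - 12.824*d + 12.932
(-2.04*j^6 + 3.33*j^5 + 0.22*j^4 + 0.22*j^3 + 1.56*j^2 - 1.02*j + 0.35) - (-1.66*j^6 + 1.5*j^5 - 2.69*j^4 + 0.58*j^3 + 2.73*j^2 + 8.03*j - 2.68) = -0.38*j^6 + 1.83*j^5 + 2.91*j^4 - 0.36*j^3 - 1.17*j^2 - 9.05*j + 3.03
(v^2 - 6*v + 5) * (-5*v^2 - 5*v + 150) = -5*v^4 + 25*v^3 + 155*v^2 - 925*v + 750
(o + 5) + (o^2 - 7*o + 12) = o^2 - 6*o + 17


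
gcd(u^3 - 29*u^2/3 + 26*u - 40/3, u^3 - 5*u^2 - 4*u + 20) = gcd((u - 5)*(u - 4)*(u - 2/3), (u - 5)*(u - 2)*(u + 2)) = u - 5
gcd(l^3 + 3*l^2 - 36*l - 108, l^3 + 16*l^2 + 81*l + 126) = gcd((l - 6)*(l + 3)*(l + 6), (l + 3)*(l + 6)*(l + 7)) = l^2 + 9*l + 18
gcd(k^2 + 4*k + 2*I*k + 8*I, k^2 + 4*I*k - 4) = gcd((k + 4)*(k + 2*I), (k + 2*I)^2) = k + 2*I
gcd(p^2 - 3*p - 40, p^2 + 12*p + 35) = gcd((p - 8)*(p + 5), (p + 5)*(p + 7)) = p + 5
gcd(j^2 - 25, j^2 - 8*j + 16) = 1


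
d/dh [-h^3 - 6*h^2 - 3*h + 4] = -3*h^2 - 12*h - 3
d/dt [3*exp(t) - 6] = 3*exp(t)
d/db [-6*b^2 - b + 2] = -12*b - 1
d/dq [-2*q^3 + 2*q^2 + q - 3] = -6*q^2 + 4*q + 1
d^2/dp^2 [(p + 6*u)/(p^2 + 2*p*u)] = 2*(-p*(p + 2*u)*(3*p + 8*u) + 4*(p + u)^2*(p + 6*u))/(p^3*(p + 2*u)^3)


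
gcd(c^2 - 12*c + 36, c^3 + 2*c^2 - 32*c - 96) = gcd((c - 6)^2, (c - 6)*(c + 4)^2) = c - 6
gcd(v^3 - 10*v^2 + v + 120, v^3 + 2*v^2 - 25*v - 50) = v - 5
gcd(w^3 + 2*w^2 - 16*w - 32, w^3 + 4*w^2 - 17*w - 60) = w - 4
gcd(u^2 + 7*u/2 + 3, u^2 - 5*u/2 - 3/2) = 1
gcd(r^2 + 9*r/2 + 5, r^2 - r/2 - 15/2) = r + 5/2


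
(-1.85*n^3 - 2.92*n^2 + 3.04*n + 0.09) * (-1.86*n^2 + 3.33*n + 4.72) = 3.441*n^5 - 0.7293*n^4 - 24.11*n^3 - 3.8266*n^2 + 14.6485*n + 0.4248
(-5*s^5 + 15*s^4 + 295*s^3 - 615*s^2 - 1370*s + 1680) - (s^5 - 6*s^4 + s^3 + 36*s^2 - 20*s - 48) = -6*s^5 + 21*s^4 + 294*s^3 - 651*s^2 - 1350*s + 1728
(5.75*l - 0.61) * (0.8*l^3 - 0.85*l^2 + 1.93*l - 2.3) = 4.6*l^4 - 5.3755*l^3 + 11.616*l^2 - 14.4023*l + 1.403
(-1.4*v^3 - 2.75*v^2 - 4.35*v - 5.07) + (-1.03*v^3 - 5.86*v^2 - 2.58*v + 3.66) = -2.43*v^3 - 8.61*v^2 - 6.93*v - 1.41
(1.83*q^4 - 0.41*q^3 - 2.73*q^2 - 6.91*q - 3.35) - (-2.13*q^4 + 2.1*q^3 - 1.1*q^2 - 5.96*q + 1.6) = 3.96*q^4 - 2.51*q^3 - 1.63*q^2 - 0.95*q - 4.95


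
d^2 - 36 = (d - 6)*(d + 6)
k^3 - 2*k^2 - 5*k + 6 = (k - 3)*(k - 1)*(k + 2)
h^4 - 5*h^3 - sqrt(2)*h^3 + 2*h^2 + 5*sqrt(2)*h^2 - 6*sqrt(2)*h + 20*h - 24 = (h - 3)*(h - 2)*(h - 2*sqrt(2))*(h + sqrt(2))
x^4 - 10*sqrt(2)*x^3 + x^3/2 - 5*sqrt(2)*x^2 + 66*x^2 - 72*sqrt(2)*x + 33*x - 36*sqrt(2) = (x + 1/2)*(x - 4*sqrt(2))*(x - 3*sqrt(2))^2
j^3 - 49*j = j*(j - 7)*(j + 7)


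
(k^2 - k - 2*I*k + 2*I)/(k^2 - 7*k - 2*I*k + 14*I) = (k - 1)/(k - 7)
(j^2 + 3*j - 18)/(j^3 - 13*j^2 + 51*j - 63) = (j + 6)/(j^2 - 10*j + 21)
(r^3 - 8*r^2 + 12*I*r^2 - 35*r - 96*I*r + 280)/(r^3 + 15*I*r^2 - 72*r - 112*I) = (r^2 + r*(-8 + 5*I) - 40*I)/(r^2 + 8*I*r - 16)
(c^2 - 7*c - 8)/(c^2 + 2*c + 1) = (c - 8)/(c + 1)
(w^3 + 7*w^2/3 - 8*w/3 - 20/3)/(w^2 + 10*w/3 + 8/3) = (3*w^2 + w - 10)/(3*w + 4)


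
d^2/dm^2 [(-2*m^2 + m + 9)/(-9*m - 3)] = -152/(81*m^3 + 81*m^2 + 27*m + 3)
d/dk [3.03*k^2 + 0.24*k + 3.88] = 6.06*k + 0.24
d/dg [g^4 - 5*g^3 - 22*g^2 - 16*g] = 4*g^3 - 15*g^2 - 44*g - 16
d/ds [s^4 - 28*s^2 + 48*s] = 4*s^3 - 56*s + 48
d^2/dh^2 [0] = 0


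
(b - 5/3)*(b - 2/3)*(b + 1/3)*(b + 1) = b^4 - b^3 - 5*b^2/3 + 19*b/27 + 10/27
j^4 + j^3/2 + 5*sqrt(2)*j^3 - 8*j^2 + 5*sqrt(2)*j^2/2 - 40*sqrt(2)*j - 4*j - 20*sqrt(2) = (j + 1/2)*(j - 2*sqrt(2))*(j + 2*sqrt(2))*(j + 5*sqrt(2))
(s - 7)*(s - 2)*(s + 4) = s^3 - 5*s^2 - 22*s + 56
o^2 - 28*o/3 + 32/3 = (o - 8)*(o - 4/3)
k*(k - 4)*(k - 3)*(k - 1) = k^4 - 8*k^3 + 19*k^2 - 12*k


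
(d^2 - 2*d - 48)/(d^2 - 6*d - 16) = (d + 6)/(d + 2)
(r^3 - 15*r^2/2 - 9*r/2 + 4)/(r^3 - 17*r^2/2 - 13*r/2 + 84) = (2*r^2 + r - 1)/(2*r^2 - r - 21)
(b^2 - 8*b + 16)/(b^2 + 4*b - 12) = (b^2 - 8*b + 16)/(b^2 + 4*b - 12)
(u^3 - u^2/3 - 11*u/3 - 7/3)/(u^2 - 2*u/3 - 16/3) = (-3*u^3 + u^2 + 11*u + 7)/(-3*u^2 + 2*u + 16)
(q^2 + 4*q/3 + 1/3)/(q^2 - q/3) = (3*q^2 + 4*q + 1)/(q*(3*q - 1))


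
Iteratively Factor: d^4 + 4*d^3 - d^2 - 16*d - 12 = (d + 1)*(d^3 + 3*d^2 - 4*d - 12) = (d + 1)*(d + 3)*(d^2 - 4) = (d + 1)*(d + 2)*(d + 3)*(d - 2)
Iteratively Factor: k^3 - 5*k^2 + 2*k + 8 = (k - 2)*(k^2 - 3*k - 4) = (k - 2)*(k + 1)*(k - 4)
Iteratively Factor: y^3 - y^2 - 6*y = (y + 2)*(y^2 - 3*y) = y*(y + 2)*(y - 3)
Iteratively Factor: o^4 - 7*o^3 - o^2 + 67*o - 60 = (o - 1)*(o^3 - 6*o^2 - 7*o + 60) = (o - 5)*(o - 1)*(o^2 - o - 12) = (o - 5)*(o - 4)*(o - 1)*(o + 3)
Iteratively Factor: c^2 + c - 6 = (c - 2)*(c + 3)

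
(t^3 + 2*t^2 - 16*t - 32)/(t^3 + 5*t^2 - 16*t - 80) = (t + 2)/(t + 5)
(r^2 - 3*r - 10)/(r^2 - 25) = (r + 2)/(r + 5)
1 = 1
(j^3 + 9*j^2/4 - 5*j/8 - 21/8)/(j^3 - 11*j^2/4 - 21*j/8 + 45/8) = (4*j^2 + 3*j - 7)/(4*j^2 - 17*j + 15)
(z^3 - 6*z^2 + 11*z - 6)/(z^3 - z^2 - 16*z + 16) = (z^2 - 5*z + 6)/(z^2 - 16)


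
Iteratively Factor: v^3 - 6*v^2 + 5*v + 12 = (v - 3)*(v^2 - 3*v - 4) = (v - 4)*(v - 3)*(v + 1)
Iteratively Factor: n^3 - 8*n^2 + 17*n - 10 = (n - 2)*(n^2 - 6*n + 5) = (n - 2)*(n - 1)*(n - 5)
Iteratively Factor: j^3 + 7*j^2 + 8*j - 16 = (j + 4)*(j^2 + 3*j - 4) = (j - 1)*(j + 4)*(j + 4)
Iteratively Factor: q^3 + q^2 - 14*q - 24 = (q + 3)*(q^2 - 2*q - 8) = (q - 4)*(q + 3)*(q + 2)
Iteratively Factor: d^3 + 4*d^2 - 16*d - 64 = (d + 4)*(d^2 - 16) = (d + 4)^2*(d - 4)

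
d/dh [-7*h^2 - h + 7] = -14*h - 1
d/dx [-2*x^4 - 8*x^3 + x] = -8*x^3 - 24*x^2 + 1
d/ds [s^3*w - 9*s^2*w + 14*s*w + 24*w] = w*(3*s^2 - 18*s + 14)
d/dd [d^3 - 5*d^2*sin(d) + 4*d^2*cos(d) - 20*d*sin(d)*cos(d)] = -4*d^2*sin(d) - 5*d^2*cos(d) + 3*d^2 - 10*d*sin(d) + 8*d*cos(d) - 20*d*cos(2*d) - 10*sin(2*d)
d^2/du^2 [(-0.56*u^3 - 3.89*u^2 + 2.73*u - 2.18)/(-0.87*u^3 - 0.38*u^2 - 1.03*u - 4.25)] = (-8.88178419700125e-16*u^7 + 5.51841*u^6 - 15.408918*u^5 - 31.376898*u^4 - 189.395924*u^3 + 111.75414*u^2 + 43.899912*u + 162.011524)/(0.658503*u^9 + 0.862866*u^8 + 2.715705*u^7 + 11.748455*u^6 + 11.645445*u^5 + 25.901076*u^4 + 58.216552*u^3 + 34.117725*u^2 + 55.813125*u + 76.765625)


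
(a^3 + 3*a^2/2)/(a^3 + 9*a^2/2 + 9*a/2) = a/(a + 3)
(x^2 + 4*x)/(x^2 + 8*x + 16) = x/(x + 4)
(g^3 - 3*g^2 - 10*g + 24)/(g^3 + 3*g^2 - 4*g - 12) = (g - 4)/(g + 2)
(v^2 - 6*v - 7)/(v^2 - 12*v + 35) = (v + 1)/(v - 5)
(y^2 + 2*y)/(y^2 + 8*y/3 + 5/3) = 3*y*(y + 2)/(3*y^2 + 8*y + 5)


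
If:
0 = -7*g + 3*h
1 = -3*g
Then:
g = -1/3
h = -7/9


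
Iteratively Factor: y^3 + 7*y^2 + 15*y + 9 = (y + 3)*(y^2 + 4*y + 3) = (y + 1)*(y + 3)*(y + 3)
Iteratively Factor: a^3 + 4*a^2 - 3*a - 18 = (a + 3)*(a^2 + a - 6) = (a - 2)*(a + 3)*(a + 3)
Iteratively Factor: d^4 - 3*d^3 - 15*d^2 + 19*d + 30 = (d + 1)*(d^3 - 4*d^2 - 11*d + 30) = (d - 2)*(d + 1)*(d^2 - 2*d - 15) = (d - 2)*(d + 1)*(d + 3)*(d - 5)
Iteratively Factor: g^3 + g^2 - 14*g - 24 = (g + 2)*(g^2 - g - 12) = (g + 2)*(g + 3)*(g - 4)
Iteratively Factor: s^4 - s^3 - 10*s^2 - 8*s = (s - 4)*(s^3 + 3*s^2 + 2*s) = (s - 4)*(s + 1)*(s^2 + 2*s) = (s - 4)*(s + 1)*(s + 2)*(s)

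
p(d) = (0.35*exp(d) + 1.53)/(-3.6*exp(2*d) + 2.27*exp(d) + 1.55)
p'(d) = (0.35*exp(d) + 1.53)*(7.2*exp(2*d) - 2.27*exp(d))/(-3.6*exp(2*d) + 2.27*exp(d) + 1.55)^2 + 0.35*exp(d)/(-3.6*exp(2*d) + 2.27*exp(d) + 1.55)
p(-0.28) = 1.48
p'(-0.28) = 3.16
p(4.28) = -0.00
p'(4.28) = 0.00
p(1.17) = -0.09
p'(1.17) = 0.18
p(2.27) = -0.02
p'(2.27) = 0.02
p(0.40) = -0.67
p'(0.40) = 2.57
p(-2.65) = 0.92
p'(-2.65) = -0.05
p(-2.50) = 0.91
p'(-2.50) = -0.06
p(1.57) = -0.05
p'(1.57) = 0.08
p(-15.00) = 0.99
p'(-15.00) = 0.00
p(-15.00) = 0.99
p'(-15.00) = 0.00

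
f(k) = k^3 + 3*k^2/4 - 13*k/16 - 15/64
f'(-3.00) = 21.69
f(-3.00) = -18.05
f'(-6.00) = 98.19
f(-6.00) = -184.36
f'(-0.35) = -0.97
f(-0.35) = 0.10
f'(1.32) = 6.39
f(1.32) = 2.30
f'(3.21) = 34.91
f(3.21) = 37.96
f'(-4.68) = 57.87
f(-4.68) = -82.51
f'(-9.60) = 261.27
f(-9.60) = -808.05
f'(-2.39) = 12.74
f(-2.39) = -7.66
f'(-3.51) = 30.88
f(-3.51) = -31.39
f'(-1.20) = 1.71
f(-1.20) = 0.09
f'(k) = 3*k^2 + 3*k/2 - 13/16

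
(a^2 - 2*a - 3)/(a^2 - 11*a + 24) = (a + 1)/(a - 8)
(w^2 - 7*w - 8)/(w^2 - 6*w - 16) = (w + 1)/(w + 2)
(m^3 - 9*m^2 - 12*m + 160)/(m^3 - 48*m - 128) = (m - 5)/(m + 4)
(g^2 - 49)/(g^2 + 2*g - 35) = (g - 7)/(g - 5)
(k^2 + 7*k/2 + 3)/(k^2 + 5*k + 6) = (k + 3/2)/(k + 3)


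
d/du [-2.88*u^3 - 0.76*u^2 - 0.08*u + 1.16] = -8.64*u^2 - 1.52*u - 0.08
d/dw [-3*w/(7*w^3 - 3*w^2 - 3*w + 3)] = 3*(14*w^3 - 3*w^2 - 3)/(49*w^6 - 42*w^5 - 33*w^4 + 60*w^3 - 9*w^2 - 18*w + 9)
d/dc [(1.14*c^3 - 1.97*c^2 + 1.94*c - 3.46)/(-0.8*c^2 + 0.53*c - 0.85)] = (-0.912*c^4 + 1.2084*c^3 - 2.3991*c^2 - 2.187*c + 0.1848)/(0.64*c^4 - 0.848*c^3 + 1.6409*c^2 - 0.901*c + 0.7225)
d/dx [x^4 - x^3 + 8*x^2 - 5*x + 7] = 4*x^3 - 3*x^2 + 16*x - 5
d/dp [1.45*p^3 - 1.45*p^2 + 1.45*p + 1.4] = 4.35*p^2 - 2.9*p + 1.45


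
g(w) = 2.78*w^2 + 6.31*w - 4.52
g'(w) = 5.56*w + 6.31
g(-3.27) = 4.57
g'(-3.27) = -11.87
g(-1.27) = -8.05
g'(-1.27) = -0.75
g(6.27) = 144.33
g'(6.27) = 41.17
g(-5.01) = 33.65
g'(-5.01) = -21.55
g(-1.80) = -6.87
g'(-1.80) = -3.70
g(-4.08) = 16.01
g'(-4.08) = -16.37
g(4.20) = 71.02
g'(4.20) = 29.66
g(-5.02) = 33.86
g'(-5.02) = -21.60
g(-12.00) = 320.08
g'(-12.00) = -60.41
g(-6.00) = 57.70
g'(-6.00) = -27.05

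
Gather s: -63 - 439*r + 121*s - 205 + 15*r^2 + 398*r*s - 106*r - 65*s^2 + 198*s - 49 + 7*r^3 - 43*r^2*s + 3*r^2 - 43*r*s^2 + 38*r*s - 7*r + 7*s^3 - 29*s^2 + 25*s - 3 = 7*r^3 + 18*r^2 - 552*r + 7*s^3 + s^2*(-43*r - 94) + s*(-43*r^2 + 436*r + 344) - 320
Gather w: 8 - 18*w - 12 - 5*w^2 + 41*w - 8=-5*w^2 + 23*w - 12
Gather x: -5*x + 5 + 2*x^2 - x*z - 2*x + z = 2*x^2 + x*(-z - 7) + z + 5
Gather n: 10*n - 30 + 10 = 10*n - 20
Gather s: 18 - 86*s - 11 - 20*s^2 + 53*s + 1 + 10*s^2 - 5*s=-10*s^2 - 38*s + 8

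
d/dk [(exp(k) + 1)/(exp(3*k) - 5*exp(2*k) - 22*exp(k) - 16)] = 2*(3 - exp(k))*exp(k)/(exp(4*k) - 12*exp(3*k) + 4*exp(2*k) + 192*exp(k) + 256)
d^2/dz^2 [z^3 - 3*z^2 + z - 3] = 6*z - 6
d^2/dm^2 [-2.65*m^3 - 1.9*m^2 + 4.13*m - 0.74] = -15.9*m - 3.8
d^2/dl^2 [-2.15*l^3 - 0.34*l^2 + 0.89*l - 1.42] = -12.9*l - 0.68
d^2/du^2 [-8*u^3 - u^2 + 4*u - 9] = -48*u - 2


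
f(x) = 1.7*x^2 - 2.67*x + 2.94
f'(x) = 3.4*x - 2.67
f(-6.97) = 104.14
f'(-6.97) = -26.37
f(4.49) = 25.22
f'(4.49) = 12.60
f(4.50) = 25.35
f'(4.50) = 12.63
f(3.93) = 18.70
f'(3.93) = 10.69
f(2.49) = 6.83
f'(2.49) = 5.80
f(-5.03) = 59.38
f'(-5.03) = -19.77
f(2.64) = 7.74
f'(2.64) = 6.31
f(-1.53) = 11.00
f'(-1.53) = -7.87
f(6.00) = 48.12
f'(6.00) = 17.73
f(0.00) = 2.94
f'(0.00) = -2.67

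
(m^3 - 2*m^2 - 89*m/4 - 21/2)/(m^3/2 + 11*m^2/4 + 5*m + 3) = (4*m^3 - 8*m^2 - 89*m - 42)/(2*m^3 + 11*m^2 + 20*m + 12)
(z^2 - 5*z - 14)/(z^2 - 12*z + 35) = (z + 2)/(z - 5)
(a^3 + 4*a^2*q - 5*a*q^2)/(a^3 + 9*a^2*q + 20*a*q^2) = (a - q)/(a + 4*q)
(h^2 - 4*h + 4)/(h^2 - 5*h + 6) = (h - 2)/(h - 3)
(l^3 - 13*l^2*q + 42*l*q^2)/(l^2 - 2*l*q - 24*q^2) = l*(l - 7*q)/(l + 4*q)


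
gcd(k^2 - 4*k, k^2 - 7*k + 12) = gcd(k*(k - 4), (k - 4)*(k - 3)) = k - 4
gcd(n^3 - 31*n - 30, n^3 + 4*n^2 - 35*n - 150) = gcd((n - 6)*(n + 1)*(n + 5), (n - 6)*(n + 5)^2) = n^2 - n - 30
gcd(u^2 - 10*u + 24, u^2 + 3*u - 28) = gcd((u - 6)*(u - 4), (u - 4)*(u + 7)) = u - 4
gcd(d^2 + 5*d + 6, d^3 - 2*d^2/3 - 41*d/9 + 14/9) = d + 2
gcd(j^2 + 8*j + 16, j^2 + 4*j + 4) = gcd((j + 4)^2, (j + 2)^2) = 1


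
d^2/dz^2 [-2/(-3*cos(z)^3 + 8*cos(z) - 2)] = (81*(1 - cos(2*z))^3 - 174*(1 - cos(2*z))^2 - 92*cos(z) - 556*cos(2*z) + 108*cos(3*z) + 516)/(4*(3*cos(z)^3 - 8*cos(z) + 2)^3)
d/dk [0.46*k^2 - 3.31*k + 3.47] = 0.92*k - 3.31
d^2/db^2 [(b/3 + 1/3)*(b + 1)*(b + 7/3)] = 2*b + 26/9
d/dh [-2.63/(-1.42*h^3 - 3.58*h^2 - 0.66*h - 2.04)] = (-11.2038*h^2 - 18.8308*h - 1.7358)/(1.42*h^3 + 3.58*h^2 + 0.66*h + 2.04)^2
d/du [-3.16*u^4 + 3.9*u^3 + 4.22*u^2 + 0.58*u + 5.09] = -12.64*u^3 + 11.7*u^2 + 8.44*u + 0.58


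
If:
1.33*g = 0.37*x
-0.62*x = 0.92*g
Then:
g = 0.00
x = 0.00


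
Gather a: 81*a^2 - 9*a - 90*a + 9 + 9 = 81*a^2 - 99*a + 18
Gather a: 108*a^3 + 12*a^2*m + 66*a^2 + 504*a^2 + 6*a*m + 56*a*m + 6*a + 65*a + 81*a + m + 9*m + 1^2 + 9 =108*a^3 + a^2*(12*m + 570) + a*(62*m + 152) + 10*m + 10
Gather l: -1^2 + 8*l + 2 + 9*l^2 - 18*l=9*l^2 - 10*l + 1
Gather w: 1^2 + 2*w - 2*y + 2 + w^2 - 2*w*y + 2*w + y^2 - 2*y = w^2 + w*(4 - 2*y) + y^2 - 4*y + 3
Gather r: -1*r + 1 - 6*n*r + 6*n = 6*n + r*(-6*n - 1) + 1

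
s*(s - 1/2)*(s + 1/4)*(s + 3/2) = s^4 + 5*s^3/4 - s^2/2 - 3*s/16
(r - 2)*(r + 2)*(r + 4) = r^3 + 4*r^2 - 4*r - 16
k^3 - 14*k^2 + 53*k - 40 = (k - 8)*(k - 5)*(k - 1)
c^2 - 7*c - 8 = (c - 8)*(c + 1)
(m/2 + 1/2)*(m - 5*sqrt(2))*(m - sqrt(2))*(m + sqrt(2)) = m^4/2 - 5*sqrt(2)*m^3/2 + m^3/2 - 5*sqrt(2)*m^2/2 - m^2 - m + 5*sqrt(2)*m + 5*sqrt(2)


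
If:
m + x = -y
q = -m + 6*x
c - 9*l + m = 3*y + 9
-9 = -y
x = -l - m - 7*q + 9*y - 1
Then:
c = 279 - 440*x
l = 26 - 49*x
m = -x - 9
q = 7*x + 9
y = 9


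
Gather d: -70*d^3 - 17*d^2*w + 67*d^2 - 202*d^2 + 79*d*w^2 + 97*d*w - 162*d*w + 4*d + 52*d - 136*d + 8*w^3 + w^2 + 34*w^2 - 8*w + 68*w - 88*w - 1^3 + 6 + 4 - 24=-70*d^3 + d^2*(-17*w - 135) + d*(79*w^2 - 65*w - 80) + 8*w^3 + 35*w^2 - 28*w - 15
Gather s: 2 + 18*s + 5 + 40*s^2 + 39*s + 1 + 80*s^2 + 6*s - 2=120*s^2 + 63*s + 6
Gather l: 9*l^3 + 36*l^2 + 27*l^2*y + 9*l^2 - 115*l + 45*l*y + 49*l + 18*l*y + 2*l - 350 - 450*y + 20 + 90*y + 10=9*l^3 + l^2*(27*y + 45) + l*(63*y - 64) - 360*y - 320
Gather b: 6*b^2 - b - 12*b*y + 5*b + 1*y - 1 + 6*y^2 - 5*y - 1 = 6*b^2 + b*(4 - 12*y) + 6*y^2 - 4*y - 2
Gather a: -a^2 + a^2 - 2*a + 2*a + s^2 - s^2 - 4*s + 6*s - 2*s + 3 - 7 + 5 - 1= 0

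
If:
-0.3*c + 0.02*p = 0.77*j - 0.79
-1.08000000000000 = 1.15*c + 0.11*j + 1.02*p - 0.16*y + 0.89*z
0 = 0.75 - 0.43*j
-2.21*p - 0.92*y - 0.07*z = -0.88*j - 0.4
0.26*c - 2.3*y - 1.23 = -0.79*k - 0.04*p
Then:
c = -0.0406106272629416*z - 1.79008868569036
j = 1.74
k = 4.08295047324356*z + 2.63489173212043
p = 0.799832505342306 - 0.609159408944124*z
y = 1.38721988452882*z + 0.181797700134496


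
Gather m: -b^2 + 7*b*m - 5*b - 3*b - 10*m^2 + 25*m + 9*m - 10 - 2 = -b^2 - 8*b - 10*m^2 + m*(7*b + 34) - 12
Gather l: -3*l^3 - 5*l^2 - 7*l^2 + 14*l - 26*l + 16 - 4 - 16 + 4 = -3*l^3 - 12*l^2 - 12*l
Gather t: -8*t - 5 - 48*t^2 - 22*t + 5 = -48*t^2 - 30*t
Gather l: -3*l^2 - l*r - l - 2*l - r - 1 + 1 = -3*l^2 + l*(-r - 3) - r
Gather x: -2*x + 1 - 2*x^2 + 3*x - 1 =-2*x^2 + x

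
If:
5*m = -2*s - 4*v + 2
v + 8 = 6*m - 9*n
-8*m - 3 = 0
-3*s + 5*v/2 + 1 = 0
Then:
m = -3/8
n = -1471/1224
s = 219/272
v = 77/136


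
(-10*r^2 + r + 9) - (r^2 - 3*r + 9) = -11*r^2 + 4*r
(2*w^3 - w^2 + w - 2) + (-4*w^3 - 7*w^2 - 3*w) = -2*w^3 - 8*w^2 - 2*w - 2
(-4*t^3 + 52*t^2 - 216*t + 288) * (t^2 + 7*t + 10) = -4*t^5 + 24*t^4 + 108*t^3 - 704*t^2 - 144*t + 2880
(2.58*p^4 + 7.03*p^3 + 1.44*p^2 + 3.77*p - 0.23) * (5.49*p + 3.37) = 14.1642*p^5 + 47.2893*p^4 + 31.5967*p^3 + 25.5501*p^2 + 11.4422*p - 0.7751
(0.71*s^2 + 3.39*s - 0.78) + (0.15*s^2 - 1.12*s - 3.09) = 0.86*s^2 + 2.27*s - 3.87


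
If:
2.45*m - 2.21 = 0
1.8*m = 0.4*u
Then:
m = 0.90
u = 4.06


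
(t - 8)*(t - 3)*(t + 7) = t^3 - 4*t^2 - 53*t + 168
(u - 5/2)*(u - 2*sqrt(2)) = u^2 - 2*sqrt(2)*u - 5*u/2 + 5*sqrt(2)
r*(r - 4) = r^2 - 4*r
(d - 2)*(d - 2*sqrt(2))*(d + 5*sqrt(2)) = d^3 - 2*d^2 + 3*sqrt(2)*d^2 - 20*d - 6*sqrt(2)*d + 40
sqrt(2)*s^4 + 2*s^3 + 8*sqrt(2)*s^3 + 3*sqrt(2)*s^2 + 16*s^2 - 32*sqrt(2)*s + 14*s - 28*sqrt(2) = (s + 7)*(s - sqrt(2))*(s + 2*sqrt(2))*(sqrt(2)*s + sqrt(2))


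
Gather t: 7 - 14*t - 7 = -14*t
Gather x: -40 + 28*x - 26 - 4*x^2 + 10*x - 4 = -4*x^2 + 38*x - 70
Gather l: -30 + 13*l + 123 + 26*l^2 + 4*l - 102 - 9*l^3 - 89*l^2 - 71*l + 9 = -9*l^3 - 63*l^2 - 54*l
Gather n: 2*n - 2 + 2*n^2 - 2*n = 2*n^2 - 2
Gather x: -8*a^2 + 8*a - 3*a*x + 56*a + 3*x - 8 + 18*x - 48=-8*a^2 + 64*a + x*(21 - 3*a) - 56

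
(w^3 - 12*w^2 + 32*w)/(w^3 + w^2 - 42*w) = (w^2 - 12*w + 32)/(w^2 + w - 42)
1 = 1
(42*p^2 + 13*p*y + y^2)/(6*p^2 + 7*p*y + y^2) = (7*p + y)/(p + y)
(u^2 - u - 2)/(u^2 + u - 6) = (u + 1)/(u + 3)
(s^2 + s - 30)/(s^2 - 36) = (s - 5)/(s - 6)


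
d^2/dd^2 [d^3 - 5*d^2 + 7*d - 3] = 6*d - 10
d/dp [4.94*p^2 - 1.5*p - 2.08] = 9.88*p - 1.5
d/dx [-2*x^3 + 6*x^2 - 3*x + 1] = -6*x^2 + 12*x - 3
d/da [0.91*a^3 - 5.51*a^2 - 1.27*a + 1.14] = 2.73*a^2 - 11.02*a - 1.27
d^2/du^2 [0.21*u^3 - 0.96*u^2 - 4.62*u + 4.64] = 1.26*u - 1.92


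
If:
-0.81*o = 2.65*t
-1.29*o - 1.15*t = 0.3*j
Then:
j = 10.2345679012346*t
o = -3.2716049382716*t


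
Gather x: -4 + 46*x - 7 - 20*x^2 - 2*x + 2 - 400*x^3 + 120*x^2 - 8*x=-400*x^3 + 100*x^2 + 36*x - 9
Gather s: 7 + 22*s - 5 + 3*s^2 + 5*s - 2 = 3*s^2 + 27*s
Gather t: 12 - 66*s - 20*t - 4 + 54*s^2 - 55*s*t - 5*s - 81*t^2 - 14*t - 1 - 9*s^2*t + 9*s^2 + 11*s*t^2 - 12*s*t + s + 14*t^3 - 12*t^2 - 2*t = 63*s^2 - 70*s + 14*t^3 + t^2*(11*s - 93) + t*(-9*s^2 - 67*s - 36) + 7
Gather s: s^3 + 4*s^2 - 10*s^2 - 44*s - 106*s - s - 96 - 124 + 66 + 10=s^3 - 6*s^2 - 151*s - 144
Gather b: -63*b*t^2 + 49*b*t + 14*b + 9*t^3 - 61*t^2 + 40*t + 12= b*(-63*t^2 + 49*t + 14) + 9*t^3 - 61*t^2 + 40*t + 12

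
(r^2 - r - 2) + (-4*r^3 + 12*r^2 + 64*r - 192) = -4*r^3 + 13*r^2 + 63*r - 194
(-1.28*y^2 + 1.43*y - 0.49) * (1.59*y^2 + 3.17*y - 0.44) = -2.0352*y^4 - 1.7839*y^3 + 4.3172*y^2 - 2.1825*y + 0.2156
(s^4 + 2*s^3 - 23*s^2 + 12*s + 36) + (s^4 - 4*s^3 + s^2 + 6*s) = 2*s^4 - 2*s^3 - 22*s^2 + 18*s + 36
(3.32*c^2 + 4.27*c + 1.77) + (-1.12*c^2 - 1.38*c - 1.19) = 2.2*c^2 + 2.89*c + 0.58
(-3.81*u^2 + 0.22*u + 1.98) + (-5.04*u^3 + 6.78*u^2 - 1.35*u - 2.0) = -5.04*u^3 + 2.97*u^2 - 1.13*u - 0.02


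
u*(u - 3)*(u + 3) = u^3 - 9*u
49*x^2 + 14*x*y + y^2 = (7*x + y)^2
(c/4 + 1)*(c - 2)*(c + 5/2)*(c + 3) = c^4/4 + 15*c^3/8 + 21*c^2/8 - 29*c/4 - 15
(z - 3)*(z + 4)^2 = z^3 + 5*z^2 - 8*z - 48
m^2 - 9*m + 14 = (m - 7)*(m - 2)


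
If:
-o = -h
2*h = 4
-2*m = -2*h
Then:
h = 2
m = 2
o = 2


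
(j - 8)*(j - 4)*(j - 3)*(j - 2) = j^4 - 17*j^3 + 98*j^2 - 232*j + 192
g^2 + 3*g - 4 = (g - 1)*(g + 4)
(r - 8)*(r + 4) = r^2 - 4*r - 32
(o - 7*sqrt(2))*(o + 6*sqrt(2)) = o^2 - sqrt(2)*o - 84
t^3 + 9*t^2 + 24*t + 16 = (t + 1)*(t + 4)^2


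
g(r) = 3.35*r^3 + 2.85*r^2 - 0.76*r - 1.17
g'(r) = 10.05*r^2 + 5.7*r - 0.76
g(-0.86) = -0.54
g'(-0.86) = 1.77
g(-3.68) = -126.73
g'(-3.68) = 114.37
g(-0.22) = -0.90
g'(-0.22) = -1.53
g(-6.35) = -739.19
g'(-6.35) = 368.29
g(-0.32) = -0.74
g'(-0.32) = -1.55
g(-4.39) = -226.33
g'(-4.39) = 167.90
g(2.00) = 35.51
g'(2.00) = 50.84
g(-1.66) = -7.38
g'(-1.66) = 17.47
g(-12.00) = -5370.45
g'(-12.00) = 1378.04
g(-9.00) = -2205.63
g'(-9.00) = 761.99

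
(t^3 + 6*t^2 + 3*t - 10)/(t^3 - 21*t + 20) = (t + 2)/(t - 4)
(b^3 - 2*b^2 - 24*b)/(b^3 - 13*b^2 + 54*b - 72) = b*(b + 4)/(b^2 - 7*b + 12)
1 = 1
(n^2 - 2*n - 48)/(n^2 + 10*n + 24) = (n - 8)/(n + 4)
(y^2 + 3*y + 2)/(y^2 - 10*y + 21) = (y^2 + 3*y + 2)/(y^2 - 10*y + 21)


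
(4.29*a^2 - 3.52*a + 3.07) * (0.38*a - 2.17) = 1.6302*a^3 - 10.6469*a^2 + 8.805*a - 6.6619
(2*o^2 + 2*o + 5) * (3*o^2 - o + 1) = 6*o^4 + 4*o^3 + 15*o^2 - 3*o + 5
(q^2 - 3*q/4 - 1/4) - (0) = q^2 - 3*q/4 - 1/4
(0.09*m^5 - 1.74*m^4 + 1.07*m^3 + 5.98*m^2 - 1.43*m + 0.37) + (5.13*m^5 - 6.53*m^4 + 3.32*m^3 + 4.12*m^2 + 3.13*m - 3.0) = 5.22*m^5 - 8.27*m^4 + 4.39*m^3 + 10.1*m^2 + 1.7*m - 2.63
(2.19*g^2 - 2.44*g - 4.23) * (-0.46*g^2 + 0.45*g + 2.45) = -1.0074*g^4 + 2.1079*g^3 + 6.2133*g^2 - 7.8815*g - 10.3635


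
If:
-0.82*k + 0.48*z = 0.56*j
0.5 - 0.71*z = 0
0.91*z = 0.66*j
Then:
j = 0.97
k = -0.25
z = 0.70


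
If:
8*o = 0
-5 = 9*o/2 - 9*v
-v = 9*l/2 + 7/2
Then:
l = -73/81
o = 0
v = 5/9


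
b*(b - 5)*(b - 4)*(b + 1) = b^4 - 8*b^3 + 11*b^2 + 20*b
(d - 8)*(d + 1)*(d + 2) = d^3 - 5*d^2 - 22*d - 16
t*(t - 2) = t^2 - 2*t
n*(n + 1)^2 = n^3 + 2*n^2 + n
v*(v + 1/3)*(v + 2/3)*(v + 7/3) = v^4 + 10*v^3/3 + 23*v^2/9 + 14*v/27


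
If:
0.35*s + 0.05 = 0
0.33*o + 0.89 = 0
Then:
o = -2.70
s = -0.14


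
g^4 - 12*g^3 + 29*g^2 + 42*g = g*(g - 7)*(g - 6)*(g + 1)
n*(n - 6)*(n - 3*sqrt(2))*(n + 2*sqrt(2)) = n^4 - 6*n^3 - sqrt(2)*n^3 - 12*n^2 + 6*sqrt(2)*n^2 + 72*n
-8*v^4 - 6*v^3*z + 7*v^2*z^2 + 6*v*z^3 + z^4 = (-v + z)*(v + z)*(2*v + z)*(4*v + z)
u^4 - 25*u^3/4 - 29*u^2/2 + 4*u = u*(u - 8)*(u - 1/4)*(u + 2)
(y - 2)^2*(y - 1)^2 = y^4 - 6*y^3 + 13*y^2 - 12*y + 4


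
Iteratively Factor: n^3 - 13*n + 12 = (n - 3)*(n^2 + 3*n - 4) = (n - 3)*(n - 1)*(n + 4)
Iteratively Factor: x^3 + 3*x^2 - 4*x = (x + 4)*(x^2 - x) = x*(x + 4)*(x - 1)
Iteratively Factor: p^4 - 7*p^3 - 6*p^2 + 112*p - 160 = (p - 5)*(p^3 - 2*p^2 - 16*p + 32) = (p - 5)*(p - 4)*(p^2 + 2*p - 8) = (p - 5)*(p - 4)*(p - 2)*(p + 4)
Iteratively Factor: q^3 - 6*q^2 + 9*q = (q - 3)*(q^2 - 3*q) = q*(q - 3)*(q - 3)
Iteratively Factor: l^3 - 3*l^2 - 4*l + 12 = (l - 2)*(l^2 - l - 6) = (l - 2)*(l + 2)*(l - 3)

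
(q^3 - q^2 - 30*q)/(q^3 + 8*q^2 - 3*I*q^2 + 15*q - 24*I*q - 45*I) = q*(q - 6)/(q^2 + 3*q*(1 - I) - 9*I)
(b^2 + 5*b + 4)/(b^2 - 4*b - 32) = (b + 1)/(b - 8)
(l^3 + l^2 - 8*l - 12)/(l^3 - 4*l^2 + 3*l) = (l^2 + 4*l + 4)/(l*(l - 1))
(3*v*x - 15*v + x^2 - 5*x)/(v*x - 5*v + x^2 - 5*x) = (3*v + x)/(v + x)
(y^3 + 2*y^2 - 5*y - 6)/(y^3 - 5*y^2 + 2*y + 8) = (y + 3)/(y - 4)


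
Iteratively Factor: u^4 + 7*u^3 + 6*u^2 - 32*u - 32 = (u + 4)*(u^3 + 3*u^2 - 6*u - 8) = (u + 1)*(u + 4)*(u^2 + 2*u - 8) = (u - 2)*(u + 1)*(u + 4)*(u + 4)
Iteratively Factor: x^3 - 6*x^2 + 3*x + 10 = (x - 5)*(x^2 - x - 2) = (x - 5)*(x + 1)*(x - 2)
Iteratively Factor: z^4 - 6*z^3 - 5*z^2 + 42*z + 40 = (z + 2)*(z^3 - 8*z^2 + 11*z + 20) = (z + 1)*(z + 2)*(z^2 - 9*z + 20) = (z - 4)*(z + 1)*(z + 2)*(z - 5)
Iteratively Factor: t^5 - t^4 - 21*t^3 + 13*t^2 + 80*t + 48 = (t - 3)*(t^4 + 2*t^3 - 15*t^2 - 32*t - 16) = (t - 3)*(t + 4)*(t^3 - 2*t^2 - 7*t - 4) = (t - 3)*(t + 1)*(t + 4)*(t^2 - 3*t - 4) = (t - 4)*(t - 3)*(t + 1)*(t + 4)*(t + 1)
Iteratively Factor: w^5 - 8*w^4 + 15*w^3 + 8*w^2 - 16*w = (w + 1)*(w^4 - 9*w^3 + 24*w^2 - 16*w) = (w - 4)*(w + 1)*(w^3 - 5*w^2 + 4*w) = (w - 4)*(w - 1)*(w + 1)*(w^2 - 4*w) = w*(w - 4)*(w - 1)*(w + 1)*(w - 4)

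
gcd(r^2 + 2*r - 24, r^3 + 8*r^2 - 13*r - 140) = r - 4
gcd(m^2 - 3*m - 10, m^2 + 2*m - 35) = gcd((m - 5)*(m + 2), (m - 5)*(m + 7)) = m - 5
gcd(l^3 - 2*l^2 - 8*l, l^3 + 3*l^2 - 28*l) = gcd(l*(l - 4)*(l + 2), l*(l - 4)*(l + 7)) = l^2 - 4*l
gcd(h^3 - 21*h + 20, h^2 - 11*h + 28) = h - 4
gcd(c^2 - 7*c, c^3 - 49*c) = c^2 - 7*c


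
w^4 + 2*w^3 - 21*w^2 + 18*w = w*(w - 3)*(w - 1)*(w + 6)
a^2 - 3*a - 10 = (a - 5)*(a + 2)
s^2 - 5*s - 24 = (s - 8)*(s + 3)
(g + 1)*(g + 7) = g^2 + 8*g + 7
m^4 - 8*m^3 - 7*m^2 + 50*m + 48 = (m - 8)*(m - 3)*(m + 1)*(m + 2)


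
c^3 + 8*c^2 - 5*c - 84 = (c - 3)*(c + 4)*(c + 7)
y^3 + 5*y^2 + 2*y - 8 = (y - 1)*(y + 2)*(y + 4)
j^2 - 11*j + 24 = (j - 8)*(j - 3)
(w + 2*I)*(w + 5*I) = w^2 + 7*I*w - 10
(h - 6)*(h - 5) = h^2 - 11*h + 30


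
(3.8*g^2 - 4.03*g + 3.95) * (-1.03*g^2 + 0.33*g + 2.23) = -3.914*g^4 + 5.4049*g^3 + 3.0756*g^2 - 7.6834*g + 8.8085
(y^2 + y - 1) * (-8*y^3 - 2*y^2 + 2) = -8*y^5 - 10*y^4 + 6*y^3 + 4*y^2 + 2*y - 2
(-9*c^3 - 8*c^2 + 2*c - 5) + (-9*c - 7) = -9*c^3 - 8*c^2 - 7*c - 12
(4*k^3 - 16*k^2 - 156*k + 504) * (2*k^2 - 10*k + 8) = 8*k^5 - 72*k^4 - 120*k^3 + 2440*k^2 - 6288*k + 4032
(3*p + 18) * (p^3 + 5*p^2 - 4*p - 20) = 3*p^4 + 33*p^3 + 78*p^2 - 132*p - 360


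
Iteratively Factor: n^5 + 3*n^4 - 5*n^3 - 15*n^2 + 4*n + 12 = (n + 1)*(n^4 + 2*n^3 - 7*n^2 - 8*n + 12) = (n - 1)*(n + 1)*(n^3 + 3*n^2 - 4*n - 12) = (n - 1)*(n + 1)*(n + 2)*(n^2 + n - 6) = (n - 1)*(n + 1)*(n + 2)*(n + 3)*(n - 2)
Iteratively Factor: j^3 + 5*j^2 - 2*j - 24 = (j + 3)*(j^2 + 2*j - 8) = (j - 2)*(j + 3)*(j + 4)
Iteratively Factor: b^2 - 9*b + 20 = (b - 5)*(b - 4)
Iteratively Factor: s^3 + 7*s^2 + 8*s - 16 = (s - 1)*(s^2 + 8*s + 16) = (s - 1)*(s + 4)*(s + 4)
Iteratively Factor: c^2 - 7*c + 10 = (c - 5)*(c - 2)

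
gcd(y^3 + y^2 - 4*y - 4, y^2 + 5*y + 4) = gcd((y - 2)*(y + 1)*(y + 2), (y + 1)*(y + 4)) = y + 1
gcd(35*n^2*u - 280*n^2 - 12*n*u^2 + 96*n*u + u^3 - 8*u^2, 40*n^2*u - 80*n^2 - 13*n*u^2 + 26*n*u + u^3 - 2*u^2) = -5*n + u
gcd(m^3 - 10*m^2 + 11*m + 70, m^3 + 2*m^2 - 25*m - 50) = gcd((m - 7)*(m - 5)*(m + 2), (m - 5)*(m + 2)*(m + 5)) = m^2 - 3*m - 10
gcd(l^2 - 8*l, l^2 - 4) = 1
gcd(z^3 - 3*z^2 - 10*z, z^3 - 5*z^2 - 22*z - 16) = z + 2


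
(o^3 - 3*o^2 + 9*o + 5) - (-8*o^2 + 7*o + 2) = o^3 + 5*o^2 + 2*o + 3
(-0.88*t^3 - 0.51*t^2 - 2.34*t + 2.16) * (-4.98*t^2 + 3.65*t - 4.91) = 4.3824*t^5 - 0.6722*t^4 + 14.1125*t^3 - 16.7937*t^2 + 19.3734*t - 10.6056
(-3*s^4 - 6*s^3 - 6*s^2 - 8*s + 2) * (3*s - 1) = -9*s^5 - 15*s^4 - 12*s^3 - 18*s^2 + 14*s - 2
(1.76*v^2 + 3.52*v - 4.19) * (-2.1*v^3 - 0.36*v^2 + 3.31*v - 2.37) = -3.696*v^5 - 8.0256*v^4 + 13.3574*v^3 + 8.9884*v^2 - 22.2113*v + 9.9303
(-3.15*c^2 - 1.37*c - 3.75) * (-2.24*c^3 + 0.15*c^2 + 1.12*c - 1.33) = 7.056*c^5 + 2.5963*c^4 + 4.6665*c^3 + 2.0926*c^2 - 2.3779*c + 4.9875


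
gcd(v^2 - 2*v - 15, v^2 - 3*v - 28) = 1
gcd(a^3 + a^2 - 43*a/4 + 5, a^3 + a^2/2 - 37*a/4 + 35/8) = a^2 - 3*a + 5/4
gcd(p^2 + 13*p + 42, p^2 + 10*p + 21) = p + 7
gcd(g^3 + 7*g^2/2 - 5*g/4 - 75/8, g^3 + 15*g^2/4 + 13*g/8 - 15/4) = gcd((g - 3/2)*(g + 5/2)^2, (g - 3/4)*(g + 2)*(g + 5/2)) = g + 5/2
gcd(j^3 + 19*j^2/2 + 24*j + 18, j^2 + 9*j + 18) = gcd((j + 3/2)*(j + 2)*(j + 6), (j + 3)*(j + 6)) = j + 6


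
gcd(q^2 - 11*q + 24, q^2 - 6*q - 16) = q - 8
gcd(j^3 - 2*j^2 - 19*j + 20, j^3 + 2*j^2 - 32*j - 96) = j + 4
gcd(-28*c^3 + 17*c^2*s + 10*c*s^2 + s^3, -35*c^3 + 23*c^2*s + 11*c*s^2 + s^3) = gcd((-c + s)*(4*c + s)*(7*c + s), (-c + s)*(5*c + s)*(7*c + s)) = -7*c^2 + 6*c*s + s^2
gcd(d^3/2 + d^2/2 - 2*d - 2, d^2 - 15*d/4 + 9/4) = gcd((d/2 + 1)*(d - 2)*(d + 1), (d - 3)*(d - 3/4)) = 1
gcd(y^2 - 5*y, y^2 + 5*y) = y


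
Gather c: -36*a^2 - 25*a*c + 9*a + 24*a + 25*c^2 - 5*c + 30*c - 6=-36*a^2 + 33*a + 25*c^2 + c*(25 - 25*a) - 6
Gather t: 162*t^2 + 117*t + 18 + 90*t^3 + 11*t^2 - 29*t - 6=90*t^3 + 173*t^2 + 88*t + 12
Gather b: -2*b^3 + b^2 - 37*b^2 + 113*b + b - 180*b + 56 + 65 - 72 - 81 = -2*b^3 - 36*b^2 - 66*b - 32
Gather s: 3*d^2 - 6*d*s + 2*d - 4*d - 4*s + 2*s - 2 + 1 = 3*d^2 - 2*d + s*(-6*d - 2) - 1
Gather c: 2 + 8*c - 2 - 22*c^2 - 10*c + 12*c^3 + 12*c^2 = 12*c^3 - 10*c^2 - 2*c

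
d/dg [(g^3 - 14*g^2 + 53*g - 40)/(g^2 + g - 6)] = (g^4 + 2*g^3 - 85*g^2 + 248*g - 278)/(g^4 + 2*g^3 - 11*g^2 - 12*g + 36)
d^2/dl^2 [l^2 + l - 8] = 2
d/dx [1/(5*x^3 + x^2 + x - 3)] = (-15*x^2 - 2*x - 1)/(5*x^3 + x^2 + x - 3)^2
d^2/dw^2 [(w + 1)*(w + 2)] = 2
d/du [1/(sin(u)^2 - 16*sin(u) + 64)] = -2*cos(u)/(sin(u) - 8)^3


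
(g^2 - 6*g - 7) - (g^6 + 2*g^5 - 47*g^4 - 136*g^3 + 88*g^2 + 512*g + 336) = -g^6 - 2*g^5 + 47*g^4 + 136*g^3 - 87*g^2 - 518*g - 343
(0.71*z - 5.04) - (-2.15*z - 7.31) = 2.86*z + 2.27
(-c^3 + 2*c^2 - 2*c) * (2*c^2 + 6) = -2*c^5 + 4*c^4 - 10*c^3 + 12*c^2 - 12*c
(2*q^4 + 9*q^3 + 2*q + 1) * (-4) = -8*q^4 - 36*q^3 - 8*q - 4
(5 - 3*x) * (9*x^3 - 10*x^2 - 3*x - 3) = -27*x^4 + 75*x^3 - 41*x^2 - 6*x - 15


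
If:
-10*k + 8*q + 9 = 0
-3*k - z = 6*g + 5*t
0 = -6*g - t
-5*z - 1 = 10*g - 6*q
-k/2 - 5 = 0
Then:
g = -931/520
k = -10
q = -109/8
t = 2793/260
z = -843/65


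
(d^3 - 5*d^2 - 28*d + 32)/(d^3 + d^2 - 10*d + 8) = (d - 8)/(d - 2)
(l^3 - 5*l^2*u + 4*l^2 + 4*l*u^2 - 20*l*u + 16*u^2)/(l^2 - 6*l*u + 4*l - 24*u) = (-l^2 + 5*l*u - 4*u^2)/(-l + 6*u)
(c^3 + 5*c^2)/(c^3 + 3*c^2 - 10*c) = c/(c - 2)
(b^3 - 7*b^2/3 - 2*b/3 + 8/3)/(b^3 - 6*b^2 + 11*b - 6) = (3*b^2 - b - 4)/(3*(b^2 - 4*b + 3))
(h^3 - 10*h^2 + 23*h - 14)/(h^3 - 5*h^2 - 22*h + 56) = (h - 1)/(h + 4)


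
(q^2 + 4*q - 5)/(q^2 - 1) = (q + 5)/(q + 1)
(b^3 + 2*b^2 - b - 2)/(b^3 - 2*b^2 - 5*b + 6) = (b + 1)/(b - 3)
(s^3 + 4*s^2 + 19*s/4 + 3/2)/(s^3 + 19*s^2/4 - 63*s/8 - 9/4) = 2*(4*s^3 + 16*s^2 + 19*s + 6)/(8*s^3 + 38*s^2 - 63*s - 18)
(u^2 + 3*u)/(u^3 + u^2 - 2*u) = (u + 3)/(u^2 + u - 2)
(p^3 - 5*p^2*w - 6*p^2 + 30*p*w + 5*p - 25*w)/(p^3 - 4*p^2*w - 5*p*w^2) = (p^2 - 6*p + 5)/(p*(p + w))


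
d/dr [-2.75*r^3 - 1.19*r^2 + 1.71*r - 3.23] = -8.25*r^2 - 2.38*r + 1.71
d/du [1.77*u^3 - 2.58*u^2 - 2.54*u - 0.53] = 5.31*u^2 - 5.16*u - 2.54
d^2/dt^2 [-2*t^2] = -4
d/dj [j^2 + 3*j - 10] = 2*j + 3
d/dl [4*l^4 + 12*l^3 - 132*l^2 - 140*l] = 16*l^3 + 36*l^2 - 264*l - 140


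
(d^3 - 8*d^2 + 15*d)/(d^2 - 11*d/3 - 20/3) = 3*d*(d - 3)/(3*d + 4)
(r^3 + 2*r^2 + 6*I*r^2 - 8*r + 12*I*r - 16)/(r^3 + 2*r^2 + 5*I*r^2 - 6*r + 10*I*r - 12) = (r + 4*I)/(r + 3*I)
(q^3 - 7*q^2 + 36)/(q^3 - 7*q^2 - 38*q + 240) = (q^3 - 7*q^2 + 36)/(q^3 - 7*q^2 - 38*q + 240)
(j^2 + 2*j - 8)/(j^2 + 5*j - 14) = (j + 4)/(j + 7)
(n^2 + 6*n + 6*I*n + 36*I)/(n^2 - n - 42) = (n + 6*I)/(n - 7)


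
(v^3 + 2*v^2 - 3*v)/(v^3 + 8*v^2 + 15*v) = (v - 1)/(v + 5)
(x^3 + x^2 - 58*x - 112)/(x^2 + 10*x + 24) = (x^3 + x^2 - 58*x - 112)/(x^2 + 10*x + 24)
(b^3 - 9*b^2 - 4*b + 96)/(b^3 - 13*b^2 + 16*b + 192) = (b - 4)/(b - 8)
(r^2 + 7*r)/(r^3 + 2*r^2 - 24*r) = (r + 7)/(r^2 + 2*r - 24)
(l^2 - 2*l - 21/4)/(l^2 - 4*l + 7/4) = (2*l + 3)/(2*l - 1)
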